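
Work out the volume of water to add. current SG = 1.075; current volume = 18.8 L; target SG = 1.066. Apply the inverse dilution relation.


V_water = V·((SG_curr − 1)/(SG_target − 1) − 1)
V_water = 18.8·((1.075 − 1)/(1.066 − 1) − 1)

2.5636 L


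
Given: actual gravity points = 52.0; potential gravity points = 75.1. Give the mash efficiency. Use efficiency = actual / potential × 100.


efficiency = 52.0 / 75.1 × 100

69.2410 %


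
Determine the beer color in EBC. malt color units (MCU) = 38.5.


SRM = 1.4922·MCU^0.6859;  EBC = SRM·1.97
SRM = 1.4922·38.5^0.6859 = 18.2513
EBC = 18.2513·1.97

35.9551 EBC


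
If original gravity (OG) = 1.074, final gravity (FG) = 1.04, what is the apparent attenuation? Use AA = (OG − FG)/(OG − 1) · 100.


AA = (1.074 − 1.04)/(1.074 − 1) · 100

45.9459 %


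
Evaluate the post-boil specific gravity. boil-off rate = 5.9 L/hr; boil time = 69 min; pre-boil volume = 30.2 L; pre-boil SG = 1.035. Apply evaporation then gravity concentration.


V_post = V_pre − rate·(t/60);  SG_post = 1 + (SG_pre−1)·V_pre/V_post
V_post = 30.2 − 5.9·(69/60) = 23.4150
SG_post = 1 + (1.035 − 1)·30.2/23.4150

1.0451


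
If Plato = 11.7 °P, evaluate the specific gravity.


SG = 259/(259 − P)
SG = 259/(259 − 11.7)

1.0473


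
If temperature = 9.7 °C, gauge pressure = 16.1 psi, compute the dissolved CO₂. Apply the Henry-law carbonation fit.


vols = (P + 14.695)·(0.01821 + 0.09011·e^(−0.04·T))
vols = (16.1 + 14.695)·(0.01821 + 0.09011·e^(−0.04·9.7))

2.4433 volumes


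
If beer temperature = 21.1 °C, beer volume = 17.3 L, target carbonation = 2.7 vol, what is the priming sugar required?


residual = 14.695·(0.01821 + 0.09011·e^(−0.04·T));  sugar = (target − residual)·4.0·V
residual = 14.695·(0.01821 + 0.09011·e^(−0.04·21.1)) = 0.8370
sugar = (2.7 − 0.8370)·4.0·17.3

128.9216 g


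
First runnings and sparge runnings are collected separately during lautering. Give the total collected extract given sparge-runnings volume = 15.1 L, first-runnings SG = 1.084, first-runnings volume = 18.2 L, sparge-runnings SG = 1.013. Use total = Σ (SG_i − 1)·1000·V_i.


first = (1.084 − 1)·1000·18.2 = 1528.8000
sparge = (1.013 − 1)·1000·15.1 = 196.3000
total = 1528.8000 + 196.3000

1725.1000 gravity·L


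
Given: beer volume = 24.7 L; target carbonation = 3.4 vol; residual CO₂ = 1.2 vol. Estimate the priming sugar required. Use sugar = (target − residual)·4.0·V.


sugar = (3.4 − 1.2)·4.0·24.7

217.3600 g


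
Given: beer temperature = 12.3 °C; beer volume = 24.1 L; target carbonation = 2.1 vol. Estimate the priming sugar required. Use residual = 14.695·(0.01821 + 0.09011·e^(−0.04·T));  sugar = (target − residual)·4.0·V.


residual = 14.695·(0.01821 + 0.09011·e^(−0.04·12.3)) = 1.0772
sugar = (2.1 − 1.0772)·4.0·24.1

98.5985 g


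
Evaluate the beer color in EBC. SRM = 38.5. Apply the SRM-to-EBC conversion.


EBC = SRM · 1.97
EBC = 38.5 · 1.97

75.8450 EBC


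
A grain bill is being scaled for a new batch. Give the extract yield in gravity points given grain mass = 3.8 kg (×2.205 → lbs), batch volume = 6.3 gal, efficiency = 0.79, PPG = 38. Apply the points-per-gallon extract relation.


points = lbs × PPG × eff / vol
lbs = 3.8 × 2.205 = 8.3790
points = 8.3790 × 38 × 0.79 / 6.3

39.9266 points


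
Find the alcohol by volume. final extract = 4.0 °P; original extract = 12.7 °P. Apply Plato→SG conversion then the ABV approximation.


SG = 259/(259 − P);  ABV = (OG − FG)·131.25
OG = 259/(259 − 12.7) = 1.0516
FG = 259/(259 − 4.0) = 1.0157
ABV = (1.0516 − 1.0157)·131.25

4.7088 % ABV


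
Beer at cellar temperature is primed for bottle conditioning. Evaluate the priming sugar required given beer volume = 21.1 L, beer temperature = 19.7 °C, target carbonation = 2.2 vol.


residual = 14.695·(0.01821 + 0.09011·e^(−0.04·T));  sugar = (target − residual)·4.0·V
residual = 14.695·(0.01821 + 0.09011·e^(−0.04·19.7)) = 0.8698
sugar = (2.2 − 0.8698)·4.0·21.1

112.2718 g


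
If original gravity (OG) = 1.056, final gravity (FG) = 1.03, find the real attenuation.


AA = (OG−FG)/(OG−1)·100;  RA = AA·0.8192
AA = (1.056 − 1.03)/(1.056 − 1)·100 = 46.4286
RA = 46.4286·0.8192

38.0343 %


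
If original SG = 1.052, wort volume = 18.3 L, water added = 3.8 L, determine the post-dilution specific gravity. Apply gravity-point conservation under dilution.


SG_new = 1 + (SG_old − 1)·V_old/(V_old + V_water)
pts = (1.052 − 1)·1000·18.3/(18.3 + 3.8) = 43.0588
SG_new = 1 + 43.0588/1000

1.0431


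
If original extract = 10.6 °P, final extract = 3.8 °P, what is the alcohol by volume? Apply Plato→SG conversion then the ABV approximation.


SG = 259/(259 − P);  ABV = (OG − FG)·131.25
OG = 259/(259 − 10.6) = 1.0427
FG = 259/(259 − 3.8) = 1.0149
ABV = (1.0427 − 1.0149)·131.25

3.6465 % ABV


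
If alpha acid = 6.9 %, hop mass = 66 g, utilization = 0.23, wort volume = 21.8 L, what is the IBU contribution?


IBU = (α/100)·mass·U·1000 / V
IBU = (6.9/100)·66·0.23·1000 / 21.8

48.0468 IBU


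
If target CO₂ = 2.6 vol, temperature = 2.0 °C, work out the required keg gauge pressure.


psi = vols/(0.01821 + 0.09011·e^(−0.04·T)) − 14.695
psi = 2.6/(0.01821 + 0.09011·e^(−0.04·2.0)) − 14.695

10.9480 psi


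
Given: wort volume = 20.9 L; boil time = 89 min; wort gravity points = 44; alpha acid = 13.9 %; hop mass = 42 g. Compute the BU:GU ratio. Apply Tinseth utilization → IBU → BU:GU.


U = 1.65·0.000125^(GP/1000)·(1−e^(−0.04t))/4.15;  IBU = (α/100)·m·U·1000/V;  BU:GU = IBU/GP
U = 1.65·0.000125^(44/1000)·(1−e^(−0.04·89))/4.15 = 0.2601
IBU = (13.9/100)·42·0.2601·1000/20.9 = 72.6587
BU:GU = 72.6587/44

1.6513


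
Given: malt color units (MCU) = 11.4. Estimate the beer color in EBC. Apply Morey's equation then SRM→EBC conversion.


SRM = 1.4922·MCU^0.6859;  EBC = SRM·1.97
SRM = 1.4922·11.4^0.6859 = 7.9206
EBC = 7.9206·1.97

15.6036 EBC


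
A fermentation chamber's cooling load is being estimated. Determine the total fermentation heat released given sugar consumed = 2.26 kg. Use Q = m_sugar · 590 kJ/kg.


Q = 2.26 · 590

1333.4000 kJ


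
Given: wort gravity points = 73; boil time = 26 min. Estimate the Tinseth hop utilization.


U = 1.65·0.000125^(GP/1000) · (1 − e^(−0.04·t))/4.15
bigness = 1.65·0.000125^(73/1000) = 0.8562
boil_factor = (1 − e^(−0.04·26))/4.15 = 0.1558
U = 0.8562 · 0.1558

0.1334


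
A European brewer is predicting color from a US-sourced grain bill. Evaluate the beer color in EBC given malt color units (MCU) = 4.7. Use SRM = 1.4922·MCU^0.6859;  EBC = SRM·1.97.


SRM = 1.4922·4.7^0.6859 = 4.3134
EBC = 4.3134·1.97

8.4974 EBC


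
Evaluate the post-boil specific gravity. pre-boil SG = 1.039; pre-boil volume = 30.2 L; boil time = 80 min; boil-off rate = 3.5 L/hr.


V_post = V_pre − rate·(t/60);  SG_post = 1 + (SG_pre−1)·V_pre/V_post
V_post = 30.2 − 3.5·(80/60) = 25.5333
SG_post = 1 + (1.039 − 1)·30.2/25.5333

1.0461


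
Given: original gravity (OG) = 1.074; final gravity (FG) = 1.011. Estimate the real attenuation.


AA = (OG−FG)/(OG−1)·100;  RA = AA·0.8192
AA = (1.074 − 1.011)/(1.074 − 1)·100 = 85.1351
RA = 85.1351·0.8192

69.7427 %


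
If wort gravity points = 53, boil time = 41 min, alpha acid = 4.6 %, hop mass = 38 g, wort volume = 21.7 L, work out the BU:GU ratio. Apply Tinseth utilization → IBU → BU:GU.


U = 1.65·0.000125^(GP/1000)·(1−e^(−0.04t))/4.15;  IBU = (α/100)·m·U·1000/V;  BU:GU = IBU/GP
U = 1.65·0.000125^(53/1000)·(1−e^(−0.04·41))/4.15 = 0.1990
IBU = (4.6/100)·38·0.1990·1000/21.7 = 16.0324
BU:GU = 16.0324/53

0.3025


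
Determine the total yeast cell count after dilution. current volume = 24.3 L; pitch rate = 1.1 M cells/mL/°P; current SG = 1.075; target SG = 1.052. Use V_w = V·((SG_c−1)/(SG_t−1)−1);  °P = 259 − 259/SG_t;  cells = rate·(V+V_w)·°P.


V_w = 24.3·((1.075−1)/(1.052−1)−1) = 10.7481
V_final = 24.3 + 10.7481 = 35.0481
°P = 259 − 259/1.052 = 12.8023
cells = 1.1·35.0481·12.8023

493.5649 billion cells


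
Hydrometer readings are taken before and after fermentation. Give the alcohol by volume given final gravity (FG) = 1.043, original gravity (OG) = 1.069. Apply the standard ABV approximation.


ABV = (OG − FG) · 131.25
ABV = (1.069 − 1.043) · 131.25

3.4125 % ABV


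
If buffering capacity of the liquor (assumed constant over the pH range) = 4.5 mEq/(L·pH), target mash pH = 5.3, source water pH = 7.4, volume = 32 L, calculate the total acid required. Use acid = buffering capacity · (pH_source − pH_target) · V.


acid = 4.5 · (7.4 − 5.3) · 32

302.4000 mEq


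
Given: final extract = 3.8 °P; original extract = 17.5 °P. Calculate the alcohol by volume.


SG = 259/(259 − P);  ABV = (OG − FG)·131.25
OG = 259/(259 − 17.5) = 1.0725
FG = 259/(259 − 3.8) = 1.0149
ABV = (1.0725 − 1.0149)·131.25

7.5565 % ABV


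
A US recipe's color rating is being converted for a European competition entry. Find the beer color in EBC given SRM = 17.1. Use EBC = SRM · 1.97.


EBC = 17.1 · 1.97

33.6870 EBC


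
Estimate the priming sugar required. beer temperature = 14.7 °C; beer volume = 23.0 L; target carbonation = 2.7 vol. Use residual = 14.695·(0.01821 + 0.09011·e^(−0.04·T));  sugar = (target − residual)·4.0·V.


residual = 14.695·(0.01821 + 0.09011·e^(−0.04·14.7)) = 1.0031
sugar = (2.7 − 1.0031)·4.0·23.0

156.1160 g


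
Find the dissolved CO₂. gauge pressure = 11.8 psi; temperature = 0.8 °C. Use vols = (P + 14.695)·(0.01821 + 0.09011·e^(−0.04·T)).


vols = (11.8 + 14.695)·(0.01821 + 0.09011·e^(−0.04·0.8))

2.7947 volumes


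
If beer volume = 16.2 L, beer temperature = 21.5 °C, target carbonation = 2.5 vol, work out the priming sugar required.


residual = 14.695·(0.01821 + 0.09011·e^(−0.04·T));  sugar = (target − residual)·4.0·V
residual = 14.695·(0.01821 + 0.09011·e^(−0.04·21.5)) = 0.8279
sugar = (2.5 − 0.8279)·4.0·16.2

108.3499 g


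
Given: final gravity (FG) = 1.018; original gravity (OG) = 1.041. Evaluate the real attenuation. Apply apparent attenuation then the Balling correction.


AA = (OG−FG)/(OG−1)·100;  RA = AA·0.8192
AA = (1.041 − 1.018)/(1.041 − 1)·100 = 56.0976
RA = 56.0976·0.8192

45.9551 %


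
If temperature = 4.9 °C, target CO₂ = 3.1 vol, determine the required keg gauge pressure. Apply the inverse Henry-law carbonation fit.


psi = vols/(0.01821 + 0.09011·e^(−0.04·T)) − 14.695
psi = 3.1/(0.01821 + 0.09011·e^(−0.04·4.9)) − 14.695

18.8979 psi


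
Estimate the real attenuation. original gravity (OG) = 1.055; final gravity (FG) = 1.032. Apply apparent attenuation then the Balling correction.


AA = (OG−FG)/(OG−1)·100;  RA = AA·0.8192
AA = (1.055 − 1.032)/(1.055 − 1)·100 = 41.8182
RA = 41.8182·0.8192

34.2575 %


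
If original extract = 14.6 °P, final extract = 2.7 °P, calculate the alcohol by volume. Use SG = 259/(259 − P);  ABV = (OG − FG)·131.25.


OG = 259/(259 − 14.6) = 1.0597
FG = 259/(259 − 2.7) = 1.0105
ABV = (1.0597 − 1.0105)·131.25

6.4580 % ABV


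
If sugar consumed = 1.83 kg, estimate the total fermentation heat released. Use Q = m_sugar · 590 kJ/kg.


Q = 1.83 · 590

1079.7000 kJ


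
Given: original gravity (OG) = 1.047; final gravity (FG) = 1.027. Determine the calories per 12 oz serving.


ABW = (OG−FG)·131.25·0.79/FG;  °P = 259 − 259/SG (for OG→OE and FG→AE);  RE = 0.1808·OE + 0.8192·AE;  Cal = (6.9·ABW + 4·(RE−0.1))·FG·3.55
ABW = (1.047 − 1.027)·131.25·0.79/1.027 = 2.0192
OE = 259 − 259/1.047 = 11.6266 °P
AE = 259 − 259/1.027 = 6.8092 °P
RE = 0.1808·11.6266 + 0.8192·6.8092 = 7.6801 °P
Cal = (6.9·2.0192 + 4·(7.6801−0.1))·1.027·3.55

161.3407 kcal


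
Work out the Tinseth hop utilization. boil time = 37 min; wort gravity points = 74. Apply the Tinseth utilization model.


U = 1.65·0.000125^(GP/1000) · (1 − e^(−0.04·t))/4.15
bigness = 1.65·0.000125^(74/1000) = 0.8485
boil_factor = (1 − e^(−0.04·37))/4.15 = 0.1861
U = 0.8485 · 0.1861

0.1579


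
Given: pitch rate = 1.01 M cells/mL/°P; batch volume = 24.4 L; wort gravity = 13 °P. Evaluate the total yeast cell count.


cells (billions) = rate · V_L · °P
cells = 1.01 · 24.4 · 13

320.3720 billion cells


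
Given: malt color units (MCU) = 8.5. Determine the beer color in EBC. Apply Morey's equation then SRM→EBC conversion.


SRM = 1.4922·MCU^0.6859;  EBC = SRM·1.97
SRM = 1.4922·8.5^0.6859 = 6.4761
EBC = 6.4761·1.97

12.7580 EBC


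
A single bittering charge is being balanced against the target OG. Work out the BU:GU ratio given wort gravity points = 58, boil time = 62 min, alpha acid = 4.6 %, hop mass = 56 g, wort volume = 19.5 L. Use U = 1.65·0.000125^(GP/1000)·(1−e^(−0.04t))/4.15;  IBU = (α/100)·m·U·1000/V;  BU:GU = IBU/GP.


U = 1.65·0.000125^(58/1000)·(1−e^(−0.04·62))/4.15 = 0.2163
IBU = (4.6/100)·56·0.2163·1000/19.5 = 28.5749
BU:GU = 28.5749/58

0.4927


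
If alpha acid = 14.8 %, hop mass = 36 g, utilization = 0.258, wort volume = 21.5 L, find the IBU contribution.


IBU = (α/100)·mass·U·1000 / V
IBU = (14.8/100)·36·0.258·1000 / 21.5

63.9360 IBU


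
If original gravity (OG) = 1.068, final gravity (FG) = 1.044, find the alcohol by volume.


ABV = (OG − FG) · 131.25
ABV = (1.068 − 1.044) · 131.25

3.1500 % ABV


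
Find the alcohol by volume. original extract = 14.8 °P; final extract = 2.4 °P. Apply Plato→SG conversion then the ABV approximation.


SG = 259/(259 − P);  ABV = (OG − FG)·131.25
OG = 259/(259 − 14.8) = 1.0606
FG = 259/(259 − 2.4) = 1.0094
ABV = (1.0606 − 1.0094)·131.25

6.7270 % ABV


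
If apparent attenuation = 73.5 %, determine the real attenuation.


RA = AA · 0.8192
RA = 73.5 · 0.8192

60.2112 %


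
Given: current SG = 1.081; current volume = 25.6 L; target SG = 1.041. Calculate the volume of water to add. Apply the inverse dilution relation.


V_water = V·((SG_curr − 1)/(SG_target − 1) − 1)
V_water = 25.6·((1.081 − 1)/(1.041 − 1) − 1)

24.9756 L


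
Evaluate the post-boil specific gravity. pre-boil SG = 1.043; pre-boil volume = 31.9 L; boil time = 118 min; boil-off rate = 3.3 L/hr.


V_post = V_pre − rate·(t/60);  SG_post = 1 + (SG_pre−1)·V_pre/V_post
V_post = 31.9 − 3.3·(118/60) = 25.4100
SG_post = 1 + (1.043 − 1)·31.9/25.4100

1.0540


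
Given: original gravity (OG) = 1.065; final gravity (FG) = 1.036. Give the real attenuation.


AA = (OG−FG)/(OG−1)·100;  RA = AA·0.8192
AA = (1.065 − 1.036)/(1.065 − 1)·100 = 44.6154
RA = 44.6154·0.8192

36.5489 %


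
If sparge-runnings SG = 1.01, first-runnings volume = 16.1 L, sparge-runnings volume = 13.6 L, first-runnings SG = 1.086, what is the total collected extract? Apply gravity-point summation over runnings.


total = Σ (SG_i − 1)·1000·V_i
first = (1.086 − 1)·1000·16.1 = 1384.6000
sparge = (1.01 − 1)·1000·13.6 = 136.0000
total = 1384.6000 + 136.0000

1520.6000 gravity·L


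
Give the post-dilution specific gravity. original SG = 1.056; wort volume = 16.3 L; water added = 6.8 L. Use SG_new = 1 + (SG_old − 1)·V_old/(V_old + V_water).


pts = (1.056 − 1)·1000·16.3/(16.3 + 6.8) = 39.5152
SG_new = 1 + 39.5152/1000

1.0395


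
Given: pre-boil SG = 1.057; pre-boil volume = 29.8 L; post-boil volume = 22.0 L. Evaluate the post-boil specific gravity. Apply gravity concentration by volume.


SG_post = 1 + (SG_pre − 1)·V_pre/V_post
pts_pre = (1.057 − 1)·1000 = 57.0000
pts_post = 57.0000·29.8/22.0 = 77.2091
SG_post = 1 + 77.2091/1000

1.0772


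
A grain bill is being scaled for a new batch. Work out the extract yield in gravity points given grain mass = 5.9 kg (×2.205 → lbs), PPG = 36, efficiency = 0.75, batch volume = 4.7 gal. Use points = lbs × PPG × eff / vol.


lbs = 5.9 × 2.205 = 13.0095
points = 13.0095 × 36 × 0.75 / 4.7

74.7354 points


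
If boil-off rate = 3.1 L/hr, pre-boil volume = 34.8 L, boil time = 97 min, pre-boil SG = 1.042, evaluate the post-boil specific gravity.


V_post = V_pre − rate·(t/60);  SG_post = 1 + (SG_pre−1)·V_pre/V_post
V_post = 34.8 − 3.1·(97/60) = 29.7883
SG_post = 1 + (1.042 − 1)·34.8/29.7883

1.0491


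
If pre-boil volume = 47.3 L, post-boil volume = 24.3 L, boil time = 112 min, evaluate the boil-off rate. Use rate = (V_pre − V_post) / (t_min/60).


rate = (47.3 − 24.3) / (112/60)

12.3214 L/hr


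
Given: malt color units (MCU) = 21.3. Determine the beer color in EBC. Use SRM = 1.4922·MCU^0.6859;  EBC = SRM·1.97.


SRM = 1.4922·21.3^0.6859 = 12.1608
EBC = 12.1608·1.97

23.9568 EBC


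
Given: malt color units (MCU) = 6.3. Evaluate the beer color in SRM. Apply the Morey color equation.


SRM = 1.4922 · MCU^0.6859
SRM = 1.4922 · 6.3^0.6859

5.2734 SRM


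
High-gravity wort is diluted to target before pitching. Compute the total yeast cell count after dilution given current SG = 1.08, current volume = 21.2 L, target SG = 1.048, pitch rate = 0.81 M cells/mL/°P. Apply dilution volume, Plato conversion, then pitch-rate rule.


V_w = V·((SG_c−1)/(SG_t−1)−1);  °P = 259 − 259/SG_t;  cells = rate·(V+V_w)·°P
V_w = 21.2·((1.08−1)/(1.048−1)−1) = 14.1333
V_final = 21.2 + 14.1333 = 35.3333
°P = 259 − 259/1.048 = 11.8626
cells = 0.81·35.3333·11.8626

339.5075 billion cells


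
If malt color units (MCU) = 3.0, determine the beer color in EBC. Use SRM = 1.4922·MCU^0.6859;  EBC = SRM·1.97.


SRM = 1.4922·3.0^0.6859 = 3.1702
EBC = 3.1702·1.97

6.2453 EBC


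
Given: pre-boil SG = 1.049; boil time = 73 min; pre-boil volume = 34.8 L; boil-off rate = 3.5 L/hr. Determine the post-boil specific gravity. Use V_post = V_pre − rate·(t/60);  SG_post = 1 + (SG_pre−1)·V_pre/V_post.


V_post = 34.8 − 3.5·(73/60) = 30.5417
SG_post = 1 + (1.049 − 1)·34.8/30.5417

1.0558


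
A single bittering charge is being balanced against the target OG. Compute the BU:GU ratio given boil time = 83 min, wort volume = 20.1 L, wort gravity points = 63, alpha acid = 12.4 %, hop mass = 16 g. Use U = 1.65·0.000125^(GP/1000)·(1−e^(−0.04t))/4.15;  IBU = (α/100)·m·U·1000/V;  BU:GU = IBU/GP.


U = 1.65·0.000125^(63/1000)·(1−e^(−0.04·83))/4.15 = 0.2175
IBU = (12.4/100)·16·0.2175·1000/20.1 = 21.4731
BU:GU = 21.4731/63

0.3408


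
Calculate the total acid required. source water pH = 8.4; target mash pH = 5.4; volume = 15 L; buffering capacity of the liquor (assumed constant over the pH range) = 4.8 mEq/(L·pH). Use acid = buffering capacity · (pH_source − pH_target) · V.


acid = 4.8 · (8.4 − 5.4) · 15

216.0000 mEq


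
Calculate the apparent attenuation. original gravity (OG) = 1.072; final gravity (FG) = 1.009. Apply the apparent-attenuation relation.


AA = (OG − FG)/(OG − 1) · 100
AA = (1.072 − 1.009)/(1.072 − 1) · 100

87.5000 %


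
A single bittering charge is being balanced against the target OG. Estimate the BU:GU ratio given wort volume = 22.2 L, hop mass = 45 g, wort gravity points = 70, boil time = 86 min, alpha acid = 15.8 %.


U = 1.65·0.000125^(GP/1000)·(1−e^(−0.04t))/4.15;  IBU = (α/100)·m·U·1000/V;  BU:GU = IBU/GP
U = 1.65·0.000125^(70/1000)·(1−e^(−0.04·86))/4.15 = 0.2051
IBU = (15.8/100)·45·0.2051·1000/22.2 = 65.7026
BU:GU = 65.7026/70

0.9386


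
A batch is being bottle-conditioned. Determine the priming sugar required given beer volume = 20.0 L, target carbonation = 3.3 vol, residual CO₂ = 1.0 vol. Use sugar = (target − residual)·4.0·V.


sugar = (3.3 − 1.0)·4.0·20.0

184.0000 g


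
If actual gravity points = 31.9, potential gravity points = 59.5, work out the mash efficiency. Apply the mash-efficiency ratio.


efficiency = actual / potential × 100
efficiency = 31.9 / 59.5 × 100

53.6134 %


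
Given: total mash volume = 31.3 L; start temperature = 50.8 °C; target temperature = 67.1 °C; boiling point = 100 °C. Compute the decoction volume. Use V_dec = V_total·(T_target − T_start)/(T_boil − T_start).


V_dec = 31.3·(67.1 − 50.8)/(100 − 50.8)

10.3697 L


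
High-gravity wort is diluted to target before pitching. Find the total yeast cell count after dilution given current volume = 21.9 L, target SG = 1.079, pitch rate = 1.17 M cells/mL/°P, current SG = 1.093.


V_w = V·((SG_c−1)/(SG_t−1)−1);  °P = 259 − 259/SG_t;  cells = rate·(V+V_w)·°P
V_w = 21.9·((1.093−1)/(1.079−1)−1) = 3.8810
V_final = 21.9 + 3.8810 = 25.7810
°P = 259 − 259/1.079 = 18.9629
cells = 1.17·25.7810·18.9629

571.9937 billion cells


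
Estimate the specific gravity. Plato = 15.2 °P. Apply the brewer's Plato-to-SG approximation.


SG = 259/(259 − P)
SG = 259/(259 − 15.2)

1.0623


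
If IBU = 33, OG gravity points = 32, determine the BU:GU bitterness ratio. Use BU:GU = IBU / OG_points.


BU:GU = 33 / 32

1.0312


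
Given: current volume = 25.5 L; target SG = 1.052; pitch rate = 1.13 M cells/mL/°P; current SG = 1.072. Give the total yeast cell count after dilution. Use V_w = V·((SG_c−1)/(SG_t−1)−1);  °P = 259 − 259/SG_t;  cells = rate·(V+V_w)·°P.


V_w = 25.5·((1.072−1)/(1.052−1)−1) = 9.8077
V_final = 25.5 + 9.8077 = 35.3077
°P = 259 − 259/1.052 = 12.8023
cells = 1.13·35.3077·12.8023

510.7815 billion cells


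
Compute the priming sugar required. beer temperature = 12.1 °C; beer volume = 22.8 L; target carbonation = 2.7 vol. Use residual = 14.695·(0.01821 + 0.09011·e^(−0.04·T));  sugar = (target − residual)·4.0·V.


residual = 14.695·(0.01821 + 0.09011·e^(−0.04·12.1)) = 1.0837
sugar = (2.7 − 1.0837)·4.0·22.8

147.4068 g


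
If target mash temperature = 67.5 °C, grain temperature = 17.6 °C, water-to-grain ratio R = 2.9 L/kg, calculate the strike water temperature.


T_strike = (0.41/R)·(T_mash − T_grain) + T_mash
T_strike = (0.41/2.9)·(67.5 − 17.6) + 67.5

74.5548 °C


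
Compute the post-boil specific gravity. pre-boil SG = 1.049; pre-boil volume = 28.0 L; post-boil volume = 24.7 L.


SG_post = 1 + (SG_pre − 1)·V_pre/V_post
pts_pre = (1.049 − 1)·1000 = 49.0000
pts_post = 49.0000·28.0/24.7 = 55.5466
SG_post = 1 + 55.5466/1000

1.0555


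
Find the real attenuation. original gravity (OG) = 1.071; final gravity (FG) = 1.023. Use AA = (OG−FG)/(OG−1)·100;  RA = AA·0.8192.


AA = (1.071 − 1.023)/(1.071 − 1)·100 = 67.6056
RA = 67.6056·0.8192

55.3825 %


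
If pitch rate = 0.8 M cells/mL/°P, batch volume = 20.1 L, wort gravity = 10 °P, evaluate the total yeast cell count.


cells (billions) = rate · V_L · °P
cells = 0.8 · 20.1 · 10

160.8000 billion cells


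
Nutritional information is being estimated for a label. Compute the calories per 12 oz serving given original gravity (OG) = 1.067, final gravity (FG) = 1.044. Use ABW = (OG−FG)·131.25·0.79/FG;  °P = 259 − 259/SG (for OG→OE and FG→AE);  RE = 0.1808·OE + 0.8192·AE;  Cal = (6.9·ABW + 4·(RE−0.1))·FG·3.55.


ABW = (1.067 − 1.044)·131.25·0.79/1.044 = 2.2843
OE = 259 − 259/1.067 = 16.2634 °P
AE = 259 − 259/1.044 = 10.9157 °P
RE = 0.1808·16.2634 + 0.8192·10.9157 = 11.8826 °P
Cal = (6.9·2.2843 + 4·(11.8826−0.1))·1.044·3.55

233.0901 kcal


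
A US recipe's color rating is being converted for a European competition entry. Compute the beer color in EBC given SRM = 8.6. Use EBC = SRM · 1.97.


EBC = 8.6 · 1.97

16.9420 EBC


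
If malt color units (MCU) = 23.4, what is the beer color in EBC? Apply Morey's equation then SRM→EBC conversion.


SRM = 1.4922·MCU^0.6859;  EBC = SRM·1.97
SRM = 1.4922·23.4^0.6859 = 12.9710
EBC = 12.9710·1.97

25.5528 EBC


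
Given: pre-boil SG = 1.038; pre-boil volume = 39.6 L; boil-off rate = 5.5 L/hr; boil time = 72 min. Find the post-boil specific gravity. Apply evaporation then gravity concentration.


V_post = V_pre − rate·(t/60);  SG_post = 1 + (SG_pre−1)·V_pre/V_post
V_post = 39.6 − 5.5·(72/60) = 33.0000
SG_post = 1 + (1.038 − 1)·39.6/33.0000

1.0456


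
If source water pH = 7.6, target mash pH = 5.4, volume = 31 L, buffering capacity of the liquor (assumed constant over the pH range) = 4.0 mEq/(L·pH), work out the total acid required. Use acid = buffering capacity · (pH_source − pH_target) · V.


acid = 4.0 · (7.6 − 5.4) · 31

272.8000 mEq


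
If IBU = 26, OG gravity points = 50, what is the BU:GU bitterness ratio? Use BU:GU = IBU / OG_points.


BU:GU = 26 / 50

0.5200


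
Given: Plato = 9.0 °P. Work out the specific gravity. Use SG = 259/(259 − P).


SG = 259/(259 − 9.0)

1.0360


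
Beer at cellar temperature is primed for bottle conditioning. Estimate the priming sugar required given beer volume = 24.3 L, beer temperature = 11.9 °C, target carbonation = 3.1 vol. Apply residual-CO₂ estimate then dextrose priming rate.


residual = 14.695·(0.01821 + 0.09011·e^(−0.04·T));  sugar = (target − residual)·4.0·V
residual = 14.695·(0.01821 + 0.09011·e^(−0.04·11.9)) = 1.0903
sugar = (3.1 − 1.0903)·4.0·24.3

195.3475 g


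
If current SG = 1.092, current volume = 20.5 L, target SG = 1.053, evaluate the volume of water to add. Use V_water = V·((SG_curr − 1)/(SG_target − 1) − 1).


V_water = 20.5·((1.092 − 1)/(1.053 − 1) − 1)

15.0849 L


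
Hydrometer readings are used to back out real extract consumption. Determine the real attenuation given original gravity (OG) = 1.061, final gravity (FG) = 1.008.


AA = (OG−FG)/(OG−1)·100;  RA = AA·0.8192
AA = (1.061 − 1.008)/(1.061 − 1)·100 = 86.8852
RA = 86.8852·0.8192

71.1764 %


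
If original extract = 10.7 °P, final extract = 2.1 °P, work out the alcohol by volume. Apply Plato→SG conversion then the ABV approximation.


SG = 259/(259 − P);  ABV = (OG − FG)·131.25
OG = 259/(259 − 10.7) = 1.0431
FG = 259/(259 − 2.1) = 1.0082
ABV = (1.0431 − 1.0082)·131.25

4.5831 % ABV


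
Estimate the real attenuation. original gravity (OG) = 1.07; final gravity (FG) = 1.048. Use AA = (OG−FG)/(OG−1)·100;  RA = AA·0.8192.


AA = (1.07 − 1.048)/(1.07 − 1)·100 = 31.4286
RA = 31.4286·0.8192

25.7463 %


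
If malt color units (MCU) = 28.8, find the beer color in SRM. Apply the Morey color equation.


SRM = 1.4922 · MCU^0.6859
SRM = 1.4922 · 28.8^0.6859

14.9563 SRM


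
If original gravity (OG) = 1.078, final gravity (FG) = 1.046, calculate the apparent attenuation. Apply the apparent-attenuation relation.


AA = (OG − FG)/(OG − 1) · 100
AA = (1.078 − 1.046)/(1.078 − 1) · 100

41.0256 %


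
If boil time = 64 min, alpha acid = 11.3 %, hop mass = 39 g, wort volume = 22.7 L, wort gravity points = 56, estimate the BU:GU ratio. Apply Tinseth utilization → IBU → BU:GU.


U = 1.65·0.000125^(GP/1000)·(1−e^(−0.04t))/4.15;  IBU = (α/100)·m·U·1000/V;  BU:GU = IBU/GP
U = 1.65·0.000125^(56/1000)·(1−e^(−0.04·64))/4.15 = 0.2218
IBU = (11.3/100)·39·0.2218·1000/22.7 = 43.0565
BU:GU = 43.0565/56

0.7689


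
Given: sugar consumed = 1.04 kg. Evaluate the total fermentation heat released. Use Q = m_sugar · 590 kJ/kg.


Q = 1.04 · 590

613.6000 kJ


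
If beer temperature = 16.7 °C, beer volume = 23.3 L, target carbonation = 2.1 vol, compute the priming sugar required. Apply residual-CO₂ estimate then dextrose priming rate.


residual = 14.695·(0.01821 + 0.09011·e^(−0.04·T));  sugar = (target − residual)·4.0·V
residual = 14.695·(0.01821 + 0.09011·e^(−0.04·16.7)) = 0.9465
sugar = (2.1 − 0.9465)·4.0·23.3

107.5025 g


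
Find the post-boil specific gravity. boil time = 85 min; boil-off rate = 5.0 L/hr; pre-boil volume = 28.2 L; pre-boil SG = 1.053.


V_post = V_pre − rate·(t/60);  SG_post = 1 + (SG_pre−1)·V_pre/V_post
V_post = 28.2 − 5.0·(85/60) = 21.1167
SG_post = 1 + (1.053 − 1)·28.2/21.1167

1.0708


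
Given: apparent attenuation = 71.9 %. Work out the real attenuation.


RA = AA · 0.8192
RA = 71.9 · 0.8192

58.9005 %


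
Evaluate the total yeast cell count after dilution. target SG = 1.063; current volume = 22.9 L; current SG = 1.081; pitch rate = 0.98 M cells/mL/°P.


V_w = V·((SG_c−1)/(SG_t−1)−1);  °P = 259 − 259/SG_t;  cells = rate·(V+V_w)·°P
V_w = 22.9·((1.081−1)/(1.063−1)−1) = 6.5429
V_final = 22.9 + 6.5429 = 29.4429
°P = 259 − 259/1.063 = 15.3500
cells = 0.98·29.4429·15.3500

442.9075 billion cells


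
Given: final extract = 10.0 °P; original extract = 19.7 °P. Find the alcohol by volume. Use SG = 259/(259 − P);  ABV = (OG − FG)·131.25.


OG = 259/(259 − 19.7) = 1.0823
FG = 259/(259 − 10.0) = 1.0402
ABV = (1.0823 − 1.0402)·131.25

5.5339 % ABV


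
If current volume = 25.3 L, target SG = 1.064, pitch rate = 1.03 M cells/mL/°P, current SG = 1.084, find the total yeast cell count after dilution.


V_w = V·((SG_c−1)/(SG_t−1)−1);  °P = 259 − 259/SG_t;  cells = rate·(V+V_w)·°P
V_w = 25.3·((1.084−1)/(1.064−1)−1) = 7.9062
V_final = 25.3 + 7.9062 = 33.2062
°P = 259 − 259/1.064 = 15.5789
cells = 1.03·33.2062·15.5789

532.8380 billion cells


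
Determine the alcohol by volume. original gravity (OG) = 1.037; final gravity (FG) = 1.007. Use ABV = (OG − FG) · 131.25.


ABV = (1.037 − 1.007) · 131.25

3.9375 % ABV


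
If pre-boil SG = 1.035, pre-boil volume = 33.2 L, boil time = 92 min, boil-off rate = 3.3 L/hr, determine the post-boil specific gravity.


V_post = V_pre − rate·(t/60);  SG_post = 1 + (SG_pre−1)·V_pre/V_post
V_post = 33.2 − 3.3·(92/60) = 28.1400
SG_post = 1 + (1.035 − 1)·33.2/28.1400

1.0413


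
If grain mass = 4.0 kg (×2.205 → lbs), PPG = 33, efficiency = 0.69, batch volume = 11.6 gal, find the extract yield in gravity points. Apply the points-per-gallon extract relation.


points = lbs × PPG × eff / vol
lbs = 4.0 × 2.205 = 8.8200
points = 8.8200 × 33 × 0.69 / 11.6

17.3131 points


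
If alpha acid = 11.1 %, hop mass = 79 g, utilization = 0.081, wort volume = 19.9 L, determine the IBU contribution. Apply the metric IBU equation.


IBU = (α/100)·mass·U·1000 / V
IBU = (11.1/100)·79·0.081·1000 / 19.9

35.6929 IBU


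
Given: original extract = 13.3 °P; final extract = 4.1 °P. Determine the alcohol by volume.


SG = 259/(259 − P);  ABV = (OG − FG)·131.25
OG = 259/(259 − 13.3) = 1.0541
FG = 259/(259 − 4.1) = 1.0161
ABV = (1.0541 − 1.0161)·131.25

4.9936 % ABV


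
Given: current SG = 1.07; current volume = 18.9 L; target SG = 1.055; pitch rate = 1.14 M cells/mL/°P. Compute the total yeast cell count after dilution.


V_w = V·((SG_c−1)/(SG_t−1)−1);  °P = 259 − 259/SG_t;  cells = rate·(V+V_w)·°P
V_w = 18.9·((1.07−1)/(1.055−1)−1) = 5.1545
V_final = 18.9 + 5.1545 = 24.0545
°P = 259 − 259/1.055 = 13.5024
cells = 1.14·24.0545·13.5024

370.2644 billion cells


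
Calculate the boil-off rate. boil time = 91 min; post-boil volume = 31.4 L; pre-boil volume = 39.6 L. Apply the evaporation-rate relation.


rate = (V_pre − V_post) / (t_min/60)
rate = (39.6 − 31.4) / (91/60)

5.4066 L/hr


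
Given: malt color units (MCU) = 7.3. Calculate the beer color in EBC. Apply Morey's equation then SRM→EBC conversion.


SRM = 1.4922·MCU^0.6859;  EBC = SRM·1.97
SRM = 1.4922·7.3^0.6859 = 5.8342
EBC = 5.8342·1.97

11.4933 EBC


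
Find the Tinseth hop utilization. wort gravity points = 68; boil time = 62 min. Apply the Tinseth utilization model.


U = 1.65·0.000125^(GP/1000) · (1 − e^(−0.04·t))/4.15
bigness = 1.65·0.000125^(68/1000) = 0.8955
boil_factor = (1 − e^(−0.04·62))/4.15 = 0.2208
U = 0.8955 · 0.2208

0.1977


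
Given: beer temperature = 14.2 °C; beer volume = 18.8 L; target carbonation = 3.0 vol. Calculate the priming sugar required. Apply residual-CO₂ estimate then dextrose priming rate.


residual = 14.695·(0.01821 + 0.09011·e^(−0.04·T));  sugar = (target − residual)·4.0·V
residual = 14.695·(0.01821 + 0.09011·e^(−0.04·14.2)) = 1.0179
sugar = (3.0 − 1.0179)·4.0·18.8

149.0505 g


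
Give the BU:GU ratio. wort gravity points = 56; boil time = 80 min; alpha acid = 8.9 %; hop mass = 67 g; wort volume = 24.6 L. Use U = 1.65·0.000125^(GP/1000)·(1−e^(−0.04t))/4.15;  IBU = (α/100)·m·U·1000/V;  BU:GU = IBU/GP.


U = 1.65·0.000125^(56/1000)·(1−e^(−0.04·80))/4.15 = 0.2306
IBU = (8.9/100)·67·0.2306·1000/24.6 = 55.8880
BU:GU = 55.8880/56

0.9980


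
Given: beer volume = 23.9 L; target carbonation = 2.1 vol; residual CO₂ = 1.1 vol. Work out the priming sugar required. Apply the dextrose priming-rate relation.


sugar = (target − residual)·4.0·V
sugar = (2.1 − 1.1)·4.0·23.9

95.6000 g


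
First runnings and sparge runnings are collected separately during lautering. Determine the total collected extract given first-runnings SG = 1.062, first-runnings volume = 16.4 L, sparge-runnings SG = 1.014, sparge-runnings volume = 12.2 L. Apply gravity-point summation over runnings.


total = Σ (SG_i − 1)·1000·V_i
first = (1.062 − 1)·1000·16.4 = 1016.8000
sparge = (1.014 − 1)·1000·12.2 = 170.8000
total = 1016.8000 + 170.8000

1187.6000 gravity·L


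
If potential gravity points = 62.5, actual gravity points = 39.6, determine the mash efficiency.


efficiency = actual / potential × 100
efficiency = 39.6 / 62.5 × 100

63.3600 %


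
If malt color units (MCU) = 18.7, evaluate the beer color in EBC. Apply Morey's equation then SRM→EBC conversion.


SRM = 1.4922·MCU^0.6859;  EBC = SRM·1.97
SRM = 1.4922·18.7^0.6859 = 11.1220
EBC = 11.1220·1.97

21.9104 EBC


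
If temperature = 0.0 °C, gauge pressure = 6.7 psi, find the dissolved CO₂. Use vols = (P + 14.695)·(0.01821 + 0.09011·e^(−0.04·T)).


vols = (6.7 + 14.695)·(0.01821 + 0.09011·e^(−0.04·0.0))

2.3175 volumes


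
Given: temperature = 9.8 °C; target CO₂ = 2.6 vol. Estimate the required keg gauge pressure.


psi = vols/(0.01821 + 0.09011·e^(−0.04·T)) − 14.695
psi = 2.6/(0.01821 + 0.09011·e^(−0.04·9.8)) − 14.695

18.1757 psi


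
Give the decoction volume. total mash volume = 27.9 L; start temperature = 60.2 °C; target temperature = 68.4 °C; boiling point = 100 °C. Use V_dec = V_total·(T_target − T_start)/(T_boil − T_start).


V_dec = 27.9·(68.4 − 60.2)/(100 − 60.2)

5.7482 L


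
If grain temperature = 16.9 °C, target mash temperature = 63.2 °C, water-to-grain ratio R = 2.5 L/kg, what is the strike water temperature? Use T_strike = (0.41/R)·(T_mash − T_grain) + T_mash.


T_strike = (0.41/2.5)·(63.2 − 16.9) + 63.2

70.7932 °C


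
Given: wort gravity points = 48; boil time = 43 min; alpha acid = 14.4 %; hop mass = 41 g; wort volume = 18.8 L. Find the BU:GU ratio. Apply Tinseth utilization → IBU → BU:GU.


U = 1.65·0.000125^(GP/1000)·(1−e^(−0.04t))/4.15;  IBU = (α/100)·m·U·1000/V;  BU:GU = IBU/GP
U = 1.65·0.000125^(48/1000)·(1−e^(−0.04·43))/4.15 = 0.2120
IBU = (14.4/100)·41·0.2120·1000/18.8 = 66.5862
BU:GU = 66.5862/48

1.3872


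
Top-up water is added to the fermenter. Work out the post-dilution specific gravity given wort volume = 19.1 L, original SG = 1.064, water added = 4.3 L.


SG_new = 1 + (SG_old − 1)·V_old/(V_old + V_water)
pts = (1.064 − 1)·1000·19.1/(19.1 + 4.3) = 52.2393
SG_new = 1 + 52.2393/1000

1.0522


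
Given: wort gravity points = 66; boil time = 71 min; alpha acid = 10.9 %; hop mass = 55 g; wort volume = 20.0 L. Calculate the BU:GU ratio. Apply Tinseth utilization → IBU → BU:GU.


U = 1.65·0.000125^(GP/1000)·(1−e^(−0.04t))/4.15;  IBU = (α/100)·m·U·1000/V;  BU:GU = IBU/GP
U = 1.65·0.000125^(66/1000)·(1−e^(−0.04·71))/4.15 = 0.2069
IBU = (10.9/100)·55·0.2069·1000/20.0 = 62.0077
BU:GU = 62.0077/66

0.9395


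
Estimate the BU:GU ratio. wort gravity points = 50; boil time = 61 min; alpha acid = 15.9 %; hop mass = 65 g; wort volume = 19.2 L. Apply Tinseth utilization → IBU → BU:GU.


U = 1.65·0.000125^(GP/1000)·(1−e^(−0.04t))/4.15;  IBU = (α/100)·m·U·1000/V;  BU:GU = IBU/GP
U = 1.65·0.000125^(50/1000)·(1−e^(−0.04·61))/4.15 = 0.2316
IBU = (15.9/100)·65·0.2316·1000/19.2 = 124.6479
BU:GU = 124.6479/50

2.4930


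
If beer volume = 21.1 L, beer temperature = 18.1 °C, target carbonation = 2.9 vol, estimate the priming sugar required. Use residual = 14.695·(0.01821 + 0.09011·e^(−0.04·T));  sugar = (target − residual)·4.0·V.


residual = 14.695·(0.01821 + 0.09011·e^(−0.04·18.1)) = 0.9096
sugar = (2.9 − 0.9096)·4.0·21.1

167.9928 g


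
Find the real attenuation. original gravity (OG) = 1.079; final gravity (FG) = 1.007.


AA = (OG−FG)/(OG−1)·100;  RA = AA·0.8192
AA = (1.079 − 1.007)/(1.079 − 1)·100 = 91.1392
RA = 91.1392·0.8192

74.6613 %


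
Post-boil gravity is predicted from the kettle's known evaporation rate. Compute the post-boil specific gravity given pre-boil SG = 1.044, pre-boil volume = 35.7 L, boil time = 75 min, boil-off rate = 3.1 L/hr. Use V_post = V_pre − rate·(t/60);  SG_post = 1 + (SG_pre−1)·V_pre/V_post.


V_post = 35.7 − 3.1·(75/60) = 31.8250
SG_post = 1 + (1.044 − 1)·35.7/31.8250

1.0494


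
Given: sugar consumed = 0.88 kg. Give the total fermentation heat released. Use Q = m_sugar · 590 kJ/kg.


Q = 0.88 · 590

519.2000 kJ


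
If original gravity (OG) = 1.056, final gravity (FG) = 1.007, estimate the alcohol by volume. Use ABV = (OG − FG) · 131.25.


ABV = (1.056 − 1.007) · 131.25

6.4313 % ABV


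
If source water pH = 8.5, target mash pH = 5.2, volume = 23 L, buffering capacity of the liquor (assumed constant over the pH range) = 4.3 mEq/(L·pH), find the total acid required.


acid = buffering capacity · (pH_source − pH_target) · V
acid = 4.3 · (8.5 − 5.2) · 23

326.3700 mEq


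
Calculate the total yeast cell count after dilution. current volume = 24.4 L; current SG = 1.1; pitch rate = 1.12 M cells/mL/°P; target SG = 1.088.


V_w = V·((SG_c−1)/(SG_t−1)−1);  °P = 259 − 259/SG_t;  cells = rate·(V+V_w)·°P
V_w = 24.4·((1.1−1)/(1.088−1)−1) = 3.3273
V_final = 24.4 + 3.3273 = 27.7273
°P = 259 − 259/1.088 = 20.9485
cells = 1.12·27.7273·20.9485

650.5471 billion cells


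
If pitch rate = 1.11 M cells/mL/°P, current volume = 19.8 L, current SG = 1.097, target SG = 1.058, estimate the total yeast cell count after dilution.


V_w = V·((SG_c−1)/(SG_t−1)−1);  °P = 259 − 259/SG_t;  cells = rate·(V+V_w)·°P
V_w = 19.8·((1.097−1)/(1.058−1)−1) = 13.3138
V_final = 19.8 + 13.3138 = 33.1138
°P = 259 − 259/1.058 = 14.1985
cells = 1.11·33.1138·14.1985

521.8840 billion cells


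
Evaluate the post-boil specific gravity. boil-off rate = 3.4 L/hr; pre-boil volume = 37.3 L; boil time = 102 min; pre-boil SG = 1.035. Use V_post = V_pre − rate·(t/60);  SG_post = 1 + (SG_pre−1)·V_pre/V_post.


V_post = 37.3 − 3.4·(102/60) = 31.5200
SG_post = 1 + (1.035 − 1)·37.3/31.5200

1.0414


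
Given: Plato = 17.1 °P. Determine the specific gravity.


SG = 259/(259 − P)
SG = 259/(259 − 17.1)

1.0707


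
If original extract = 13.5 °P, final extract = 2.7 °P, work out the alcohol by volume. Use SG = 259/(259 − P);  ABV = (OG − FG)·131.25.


OG = 259/(259 − 13.5) = 1.0550
FG = 259/(259 − 2.7) = 1.0105
ABV = (1.0550 − 1.0105)·131.25

5.8348 % ABV


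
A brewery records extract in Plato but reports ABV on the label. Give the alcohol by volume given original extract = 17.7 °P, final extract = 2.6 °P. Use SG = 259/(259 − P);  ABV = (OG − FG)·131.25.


OG = 259/(259 − 17.7) = 1.0734
FG = 259/(259 − 2.6) = 1.0101
ABV = (1.0734 − 1.0101)·131.25

8.2966 % ABV
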